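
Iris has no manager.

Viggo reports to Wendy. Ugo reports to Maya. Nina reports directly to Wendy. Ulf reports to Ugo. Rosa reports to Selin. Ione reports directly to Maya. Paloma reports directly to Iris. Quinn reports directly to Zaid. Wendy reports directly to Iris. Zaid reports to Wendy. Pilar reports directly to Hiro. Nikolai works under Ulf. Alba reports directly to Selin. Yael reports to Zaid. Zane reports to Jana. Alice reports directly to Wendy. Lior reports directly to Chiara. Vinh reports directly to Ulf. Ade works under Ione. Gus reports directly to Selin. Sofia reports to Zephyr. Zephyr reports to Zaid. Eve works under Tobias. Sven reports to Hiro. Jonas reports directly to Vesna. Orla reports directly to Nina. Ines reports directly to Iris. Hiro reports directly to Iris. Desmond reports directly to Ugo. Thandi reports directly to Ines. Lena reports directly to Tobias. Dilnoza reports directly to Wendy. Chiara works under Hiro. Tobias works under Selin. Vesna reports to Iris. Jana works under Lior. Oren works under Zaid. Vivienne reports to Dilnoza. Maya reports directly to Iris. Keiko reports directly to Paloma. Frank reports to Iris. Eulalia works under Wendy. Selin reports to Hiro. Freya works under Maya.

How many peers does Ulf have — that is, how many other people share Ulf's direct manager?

Ulf reports to Ugo. Ugo's other direct reports are Desmond — 1 peer.

1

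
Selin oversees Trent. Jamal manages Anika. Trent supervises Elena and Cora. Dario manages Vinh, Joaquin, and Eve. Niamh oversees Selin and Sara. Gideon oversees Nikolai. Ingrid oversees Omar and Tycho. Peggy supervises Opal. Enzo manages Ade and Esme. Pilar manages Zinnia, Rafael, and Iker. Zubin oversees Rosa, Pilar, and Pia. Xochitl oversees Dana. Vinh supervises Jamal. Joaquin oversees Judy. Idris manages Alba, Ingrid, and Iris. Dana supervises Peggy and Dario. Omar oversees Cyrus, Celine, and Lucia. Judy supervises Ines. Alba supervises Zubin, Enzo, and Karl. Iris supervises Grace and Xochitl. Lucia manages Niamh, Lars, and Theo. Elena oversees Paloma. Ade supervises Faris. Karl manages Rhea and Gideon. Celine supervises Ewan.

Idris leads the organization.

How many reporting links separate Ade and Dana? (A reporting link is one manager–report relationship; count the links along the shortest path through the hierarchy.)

Ade is 3 levels below Idris, and Dana is 3 levels below Idris (their lowest common manager). The shortest path runs up from Ade to Idris and back down to Dana: 3 + 3 = 6 links.

6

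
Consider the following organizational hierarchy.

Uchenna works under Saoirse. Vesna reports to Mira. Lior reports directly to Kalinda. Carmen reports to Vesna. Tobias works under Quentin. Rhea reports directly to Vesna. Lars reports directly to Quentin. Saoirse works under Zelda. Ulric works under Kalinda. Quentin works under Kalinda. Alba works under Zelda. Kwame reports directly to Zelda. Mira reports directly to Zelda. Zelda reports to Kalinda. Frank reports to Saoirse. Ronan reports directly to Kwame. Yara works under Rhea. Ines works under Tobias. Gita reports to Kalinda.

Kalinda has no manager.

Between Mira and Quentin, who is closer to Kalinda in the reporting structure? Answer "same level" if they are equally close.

Mira is 2 levels below Kalinda; Quentin is 1. Quentin is higher.

Quentin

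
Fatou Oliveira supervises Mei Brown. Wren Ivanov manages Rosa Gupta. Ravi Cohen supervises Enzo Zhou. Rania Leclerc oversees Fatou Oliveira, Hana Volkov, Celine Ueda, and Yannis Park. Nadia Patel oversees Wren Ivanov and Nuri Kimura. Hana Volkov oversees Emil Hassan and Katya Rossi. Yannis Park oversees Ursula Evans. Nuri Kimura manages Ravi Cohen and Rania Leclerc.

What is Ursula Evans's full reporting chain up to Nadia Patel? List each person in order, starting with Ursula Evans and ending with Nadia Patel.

Ursula Evans reports to Yannis Park. Yannis Park reports to Rania Leclerc. Rania Leclerc reports to Nuri Kimura. Nuri Kimura reports to Nadia Patel. Nadia Patel is at the top.

Ursula Evans -> Yannis Park -> Rania Leclerc -> Nuri Kimura -> Nadia Patel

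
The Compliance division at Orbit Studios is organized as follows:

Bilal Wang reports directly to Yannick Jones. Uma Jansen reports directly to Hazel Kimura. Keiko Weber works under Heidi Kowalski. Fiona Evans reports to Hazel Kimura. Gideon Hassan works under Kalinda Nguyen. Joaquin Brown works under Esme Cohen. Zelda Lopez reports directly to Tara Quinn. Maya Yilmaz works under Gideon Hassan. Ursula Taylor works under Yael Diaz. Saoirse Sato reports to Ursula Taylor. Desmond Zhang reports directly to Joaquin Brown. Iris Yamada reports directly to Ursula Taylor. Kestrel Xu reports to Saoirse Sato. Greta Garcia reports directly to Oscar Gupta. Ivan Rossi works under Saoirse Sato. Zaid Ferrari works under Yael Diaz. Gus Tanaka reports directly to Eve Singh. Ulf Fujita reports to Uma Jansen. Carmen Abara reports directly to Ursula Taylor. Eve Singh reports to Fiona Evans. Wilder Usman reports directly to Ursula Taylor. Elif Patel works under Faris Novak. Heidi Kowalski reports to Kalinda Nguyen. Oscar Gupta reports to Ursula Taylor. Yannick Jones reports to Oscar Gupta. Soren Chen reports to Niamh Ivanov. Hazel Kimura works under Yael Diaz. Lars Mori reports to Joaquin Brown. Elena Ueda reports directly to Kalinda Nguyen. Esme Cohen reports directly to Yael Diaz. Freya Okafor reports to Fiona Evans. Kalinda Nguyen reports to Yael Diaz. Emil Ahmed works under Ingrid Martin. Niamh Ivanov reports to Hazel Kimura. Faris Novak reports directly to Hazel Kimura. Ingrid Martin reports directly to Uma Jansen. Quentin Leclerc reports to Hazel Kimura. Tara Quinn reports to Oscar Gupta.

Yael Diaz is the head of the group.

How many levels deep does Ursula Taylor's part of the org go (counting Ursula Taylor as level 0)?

3

The longest chain under Ursula Taylor runs Ursula Taylor → Oscar Gupta → Tara Quinn → Zelda Lopez, which is 3 levels below Ursula Taylor.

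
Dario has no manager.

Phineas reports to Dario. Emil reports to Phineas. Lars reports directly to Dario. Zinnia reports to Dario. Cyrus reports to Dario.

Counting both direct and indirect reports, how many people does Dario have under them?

Dario directly manages Phineas, Lars, Zinnia, Cyrus. Under Phineas: Emil (1). Lars has no reports. Zinnia has no reports. Cyrus has no reports. So Dario's organization is 4 direct reports plus everyone under them: 2 + 1 + 1 + 1 = 5.

5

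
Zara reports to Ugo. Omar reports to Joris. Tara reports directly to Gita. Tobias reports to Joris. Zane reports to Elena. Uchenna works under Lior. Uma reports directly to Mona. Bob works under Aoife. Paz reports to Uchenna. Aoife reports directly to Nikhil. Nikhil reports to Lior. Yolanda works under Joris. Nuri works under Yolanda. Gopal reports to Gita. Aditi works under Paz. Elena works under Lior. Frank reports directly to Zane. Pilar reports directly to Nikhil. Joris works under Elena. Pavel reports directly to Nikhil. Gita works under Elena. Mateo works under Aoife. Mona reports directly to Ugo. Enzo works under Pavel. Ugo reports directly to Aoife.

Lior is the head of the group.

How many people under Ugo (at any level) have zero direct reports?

The people in Ugo's organization with no one reporting to them are Zara, Uma. That is 2.

2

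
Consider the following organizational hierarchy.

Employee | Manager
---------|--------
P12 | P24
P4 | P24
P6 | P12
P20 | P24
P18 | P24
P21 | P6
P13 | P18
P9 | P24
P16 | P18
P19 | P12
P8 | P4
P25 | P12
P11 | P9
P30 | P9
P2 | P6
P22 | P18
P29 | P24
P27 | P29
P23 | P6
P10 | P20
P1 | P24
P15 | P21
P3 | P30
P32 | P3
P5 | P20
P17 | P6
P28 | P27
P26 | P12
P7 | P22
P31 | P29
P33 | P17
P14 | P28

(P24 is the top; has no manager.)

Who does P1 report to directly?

P1 reports directly to P24.

P24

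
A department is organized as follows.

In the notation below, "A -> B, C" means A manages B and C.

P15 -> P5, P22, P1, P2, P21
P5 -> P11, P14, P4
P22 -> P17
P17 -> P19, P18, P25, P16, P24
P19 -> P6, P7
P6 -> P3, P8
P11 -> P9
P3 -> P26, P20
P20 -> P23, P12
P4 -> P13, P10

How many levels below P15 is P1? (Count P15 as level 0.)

Chain from P1 up to P15: P1 → P15. That is 1 step up, so P1 is 1 level below P15.

1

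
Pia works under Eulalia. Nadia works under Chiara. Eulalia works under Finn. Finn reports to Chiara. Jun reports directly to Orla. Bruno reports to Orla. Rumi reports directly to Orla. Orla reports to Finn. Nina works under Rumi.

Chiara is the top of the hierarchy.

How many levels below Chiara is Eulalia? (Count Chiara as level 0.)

Chain from Eulalia up to Chiara: Eulalia → Finn → Chiara. That is 2 steps up, so Eulalia is 2 levels below Chiara.

2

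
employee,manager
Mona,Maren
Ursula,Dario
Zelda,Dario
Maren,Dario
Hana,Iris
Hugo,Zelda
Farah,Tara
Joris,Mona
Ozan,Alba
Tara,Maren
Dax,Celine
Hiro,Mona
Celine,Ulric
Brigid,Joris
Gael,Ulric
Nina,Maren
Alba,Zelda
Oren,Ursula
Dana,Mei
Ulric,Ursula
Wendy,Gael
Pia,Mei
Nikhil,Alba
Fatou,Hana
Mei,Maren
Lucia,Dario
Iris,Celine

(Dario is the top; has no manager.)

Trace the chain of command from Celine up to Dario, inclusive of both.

Celine -> Ulric -> Ursula -> Dario

Celine reports to Ulric. Ulric reports to Ursula. Ursula reports to Dario. Dario is at the top.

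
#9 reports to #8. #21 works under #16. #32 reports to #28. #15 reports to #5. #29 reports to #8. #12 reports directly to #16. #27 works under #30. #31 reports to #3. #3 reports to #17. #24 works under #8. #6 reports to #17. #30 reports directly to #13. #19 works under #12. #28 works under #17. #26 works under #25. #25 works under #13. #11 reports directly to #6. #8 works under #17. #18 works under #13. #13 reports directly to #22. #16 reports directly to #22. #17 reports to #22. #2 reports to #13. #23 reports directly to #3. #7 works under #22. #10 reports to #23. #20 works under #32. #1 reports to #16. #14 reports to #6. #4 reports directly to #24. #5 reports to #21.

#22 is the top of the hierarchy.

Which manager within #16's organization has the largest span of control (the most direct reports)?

#16

Direct-report counts within #16's organization: #16 has 3; #12 has 1; #21 has 1; #5 has 1. The largest is 3, held by #16.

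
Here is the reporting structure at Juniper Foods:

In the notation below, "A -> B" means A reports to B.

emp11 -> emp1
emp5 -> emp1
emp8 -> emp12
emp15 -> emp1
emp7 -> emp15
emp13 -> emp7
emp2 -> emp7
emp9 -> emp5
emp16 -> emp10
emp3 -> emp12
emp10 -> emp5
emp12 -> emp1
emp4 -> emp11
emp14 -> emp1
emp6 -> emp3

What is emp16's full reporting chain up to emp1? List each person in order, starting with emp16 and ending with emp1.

emp16 reports to emp10. emp10 reports to emp5. emp5 reports to emp1. emp1 is at the top.

emp16 -> emp10 -> emp5 -> emp1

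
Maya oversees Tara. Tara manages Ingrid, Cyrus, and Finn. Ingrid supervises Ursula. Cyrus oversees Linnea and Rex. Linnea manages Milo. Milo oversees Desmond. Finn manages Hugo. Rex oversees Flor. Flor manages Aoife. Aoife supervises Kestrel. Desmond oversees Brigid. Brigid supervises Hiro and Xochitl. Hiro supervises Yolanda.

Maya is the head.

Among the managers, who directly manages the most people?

Tara

Direct-report counts: Maya has 1; Tara has 3; Finn has 1; Cyrus has 2; Rex has 1; Flor has 1; Aoife has 1; Linnea has 1; Milo has 1; Desmond has 1; Brigid has 2; Hiro has 1; Ingrid has 1. The largest is 3, held by Tara.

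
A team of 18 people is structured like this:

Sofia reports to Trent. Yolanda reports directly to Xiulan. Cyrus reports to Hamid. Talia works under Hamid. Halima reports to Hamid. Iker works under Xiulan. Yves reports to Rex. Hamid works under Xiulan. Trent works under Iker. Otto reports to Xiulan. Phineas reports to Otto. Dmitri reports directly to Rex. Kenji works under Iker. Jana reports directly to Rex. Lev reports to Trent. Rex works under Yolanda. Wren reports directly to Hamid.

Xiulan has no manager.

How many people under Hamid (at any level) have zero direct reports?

The people in Hamid's organization with no one reporting to them are Wren, Cyrus, Halima, Talia. That is 4.

4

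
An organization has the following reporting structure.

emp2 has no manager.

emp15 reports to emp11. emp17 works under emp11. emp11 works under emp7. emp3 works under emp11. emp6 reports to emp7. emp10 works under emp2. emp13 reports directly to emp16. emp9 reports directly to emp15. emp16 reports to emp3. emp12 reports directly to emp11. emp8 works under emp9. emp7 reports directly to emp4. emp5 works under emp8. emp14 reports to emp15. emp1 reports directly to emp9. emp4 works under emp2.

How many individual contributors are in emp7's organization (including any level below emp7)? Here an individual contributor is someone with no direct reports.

The people in emp7's organization with no one reporting to them are emp6, emp12, emp13, emp17, emp14, emp1, emp5. That is 7.

7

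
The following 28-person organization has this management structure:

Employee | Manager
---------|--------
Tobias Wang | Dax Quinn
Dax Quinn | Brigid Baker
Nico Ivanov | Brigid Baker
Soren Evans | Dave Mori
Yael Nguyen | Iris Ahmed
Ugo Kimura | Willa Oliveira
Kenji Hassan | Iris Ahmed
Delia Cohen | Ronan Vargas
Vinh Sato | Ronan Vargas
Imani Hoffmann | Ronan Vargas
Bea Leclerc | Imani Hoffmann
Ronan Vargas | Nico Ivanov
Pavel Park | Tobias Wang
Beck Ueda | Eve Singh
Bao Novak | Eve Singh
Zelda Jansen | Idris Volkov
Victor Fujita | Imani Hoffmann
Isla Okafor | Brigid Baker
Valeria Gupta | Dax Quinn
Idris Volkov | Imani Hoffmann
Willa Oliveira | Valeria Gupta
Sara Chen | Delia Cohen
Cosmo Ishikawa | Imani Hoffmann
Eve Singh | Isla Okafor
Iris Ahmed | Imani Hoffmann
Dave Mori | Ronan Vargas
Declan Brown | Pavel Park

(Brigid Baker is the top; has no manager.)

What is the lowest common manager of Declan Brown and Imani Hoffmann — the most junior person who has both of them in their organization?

Declan Brown's chain of managers is Pavel Park, Tobias Wang, Dax Quinn, Brigid Baker. Imani Hoffmann's chain of managers is Ronan Vargas, Nico Ivanov, Brigid Baker. The first manager that appears in both chains is Brigid Baker.

Brigid Baker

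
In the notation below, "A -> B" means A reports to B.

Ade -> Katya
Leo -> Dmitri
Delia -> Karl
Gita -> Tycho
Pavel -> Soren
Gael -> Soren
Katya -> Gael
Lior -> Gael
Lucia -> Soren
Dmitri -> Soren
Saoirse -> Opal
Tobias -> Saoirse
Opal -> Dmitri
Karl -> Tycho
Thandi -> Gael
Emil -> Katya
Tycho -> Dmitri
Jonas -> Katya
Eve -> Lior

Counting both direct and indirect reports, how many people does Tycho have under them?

3

Tycho directly manages Karl, Gita. Under Karl: Delia (1). Gita has no reports. So Tycho's organization is 2 direct reports plus everyone under them: 2 + 1 = 3.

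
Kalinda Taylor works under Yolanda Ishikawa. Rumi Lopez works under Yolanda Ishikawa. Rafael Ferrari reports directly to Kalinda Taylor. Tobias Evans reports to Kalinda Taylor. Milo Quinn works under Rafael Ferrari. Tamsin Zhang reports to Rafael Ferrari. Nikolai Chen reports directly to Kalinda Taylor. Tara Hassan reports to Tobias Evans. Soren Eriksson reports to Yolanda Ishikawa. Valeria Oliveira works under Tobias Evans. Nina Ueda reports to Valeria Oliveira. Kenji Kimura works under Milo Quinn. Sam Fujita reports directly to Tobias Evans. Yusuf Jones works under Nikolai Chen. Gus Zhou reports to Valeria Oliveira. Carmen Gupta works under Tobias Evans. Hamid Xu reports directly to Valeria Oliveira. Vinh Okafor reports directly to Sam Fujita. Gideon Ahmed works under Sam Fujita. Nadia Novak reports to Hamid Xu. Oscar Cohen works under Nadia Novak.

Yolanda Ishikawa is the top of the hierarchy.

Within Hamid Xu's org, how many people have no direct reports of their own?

The only person in Hamid Xu's organization with no one reporting to them is Oscar Cohen. That is 1.

1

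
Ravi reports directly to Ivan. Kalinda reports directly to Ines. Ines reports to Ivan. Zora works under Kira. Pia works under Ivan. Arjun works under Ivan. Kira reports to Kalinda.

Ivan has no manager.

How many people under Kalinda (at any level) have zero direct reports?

The only person in Kalinda's organization with no one reporting to them is Zora. That is 1.

1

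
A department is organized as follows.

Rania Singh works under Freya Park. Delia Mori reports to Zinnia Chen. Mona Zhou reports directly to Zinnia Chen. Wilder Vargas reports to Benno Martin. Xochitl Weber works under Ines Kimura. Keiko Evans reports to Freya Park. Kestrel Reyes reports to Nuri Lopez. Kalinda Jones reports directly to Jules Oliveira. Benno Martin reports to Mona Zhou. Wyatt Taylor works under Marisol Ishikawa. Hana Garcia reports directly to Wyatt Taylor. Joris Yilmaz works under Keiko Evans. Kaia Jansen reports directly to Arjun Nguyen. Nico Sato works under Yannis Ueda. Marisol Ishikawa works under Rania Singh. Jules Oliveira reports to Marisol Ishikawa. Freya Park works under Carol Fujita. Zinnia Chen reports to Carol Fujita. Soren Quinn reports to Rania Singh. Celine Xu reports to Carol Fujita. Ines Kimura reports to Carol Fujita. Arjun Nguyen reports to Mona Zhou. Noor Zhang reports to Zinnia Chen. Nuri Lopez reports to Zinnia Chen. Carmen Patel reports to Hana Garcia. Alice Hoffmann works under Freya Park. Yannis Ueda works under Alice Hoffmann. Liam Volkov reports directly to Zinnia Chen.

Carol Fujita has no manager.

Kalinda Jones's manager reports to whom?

Kalinda Jones reports to Jules Oliveira, and Jules Oliveira reports to Marisol Ishikawa. So Kalinda Jones's skip-level manager is Marisol Ishikawa.

Marisol Ishikawa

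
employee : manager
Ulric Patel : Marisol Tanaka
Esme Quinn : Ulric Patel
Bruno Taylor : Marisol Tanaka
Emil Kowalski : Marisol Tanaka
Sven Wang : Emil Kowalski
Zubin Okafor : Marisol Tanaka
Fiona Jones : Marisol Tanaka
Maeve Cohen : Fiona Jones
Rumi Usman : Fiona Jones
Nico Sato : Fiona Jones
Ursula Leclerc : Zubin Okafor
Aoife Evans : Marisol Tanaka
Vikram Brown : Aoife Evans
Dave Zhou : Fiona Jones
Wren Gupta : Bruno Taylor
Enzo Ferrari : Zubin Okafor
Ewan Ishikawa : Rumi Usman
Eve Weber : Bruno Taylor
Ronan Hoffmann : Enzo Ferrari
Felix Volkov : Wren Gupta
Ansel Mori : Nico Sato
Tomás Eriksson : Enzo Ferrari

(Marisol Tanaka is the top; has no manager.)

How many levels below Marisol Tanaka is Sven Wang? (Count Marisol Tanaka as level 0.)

Chain from Sven Wang up to Marisol Tanaka: Sven Wang → Emil Kowalski → Marisol Tanaka. That is 2 steps up, so Sven Wang is 2 levels below Marisol Tanaka.

2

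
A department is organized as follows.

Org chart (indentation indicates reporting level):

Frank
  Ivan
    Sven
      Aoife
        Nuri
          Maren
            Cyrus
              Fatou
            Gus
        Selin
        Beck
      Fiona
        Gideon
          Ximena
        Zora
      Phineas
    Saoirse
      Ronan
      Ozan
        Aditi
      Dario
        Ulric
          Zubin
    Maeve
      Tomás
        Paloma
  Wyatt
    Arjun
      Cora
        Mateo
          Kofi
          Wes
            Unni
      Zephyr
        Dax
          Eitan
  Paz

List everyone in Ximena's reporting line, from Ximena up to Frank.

Ximena reports to Gideon. Gideon reports to Fiona. Fiona reports to Sven. Sven reports to Ivan. Ivan reports to Frank. Frank is at the top.

Ximena -> Gideon -> Fiona -> Sven -> Ivan -> Frank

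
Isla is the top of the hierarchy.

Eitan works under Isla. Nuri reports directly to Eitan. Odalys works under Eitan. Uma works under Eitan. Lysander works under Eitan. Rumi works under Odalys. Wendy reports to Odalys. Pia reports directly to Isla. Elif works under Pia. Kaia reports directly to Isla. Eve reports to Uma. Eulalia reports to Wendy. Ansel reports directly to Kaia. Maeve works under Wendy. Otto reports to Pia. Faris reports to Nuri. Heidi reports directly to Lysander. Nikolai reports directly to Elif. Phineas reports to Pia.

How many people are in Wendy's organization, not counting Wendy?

Wendy directly manages Eulalia, Maeve. Eulalia has no reports. Maeve has no reports. So Wendy's organization is 2 direct reports plus everyone under them: 1 + 1 = 2.

2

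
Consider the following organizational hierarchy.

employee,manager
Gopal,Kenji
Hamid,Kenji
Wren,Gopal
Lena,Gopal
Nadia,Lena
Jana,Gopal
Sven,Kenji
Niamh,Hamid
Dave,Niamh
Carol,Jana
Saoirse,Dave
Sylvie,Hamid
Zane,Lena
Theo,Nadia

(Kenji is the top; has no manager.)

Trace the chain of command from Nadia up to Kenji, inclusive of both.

Nadia reports to Lena. Lena reports to Gopal. Gopal reports to Kenji. Kenji is at the top.

Nadia -> Lena -> Gopal -> Kenji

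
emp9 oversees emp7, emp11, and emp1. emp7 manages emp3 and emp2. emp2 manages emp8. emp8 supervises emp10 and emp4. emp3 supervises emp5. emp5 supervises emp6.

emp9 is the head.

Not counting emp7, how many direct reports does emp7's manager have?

emp7 reports to emp9. emp9's other direct reports are emp11, emp1 — 2 peers.

2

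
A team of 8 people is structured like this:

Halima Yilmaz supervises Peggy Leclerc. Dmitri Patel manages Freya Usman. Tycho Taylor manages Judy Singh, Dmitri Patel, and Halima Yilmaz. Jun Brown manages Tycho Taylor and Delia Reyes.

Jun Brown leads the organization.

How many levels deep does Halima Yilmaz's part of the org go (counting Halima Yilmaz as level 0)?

1

The longest chain under Halima Yilmaz runs Halima Yilmaz → Peggy Leclerc, which is 1 level below Halima Yilmaz.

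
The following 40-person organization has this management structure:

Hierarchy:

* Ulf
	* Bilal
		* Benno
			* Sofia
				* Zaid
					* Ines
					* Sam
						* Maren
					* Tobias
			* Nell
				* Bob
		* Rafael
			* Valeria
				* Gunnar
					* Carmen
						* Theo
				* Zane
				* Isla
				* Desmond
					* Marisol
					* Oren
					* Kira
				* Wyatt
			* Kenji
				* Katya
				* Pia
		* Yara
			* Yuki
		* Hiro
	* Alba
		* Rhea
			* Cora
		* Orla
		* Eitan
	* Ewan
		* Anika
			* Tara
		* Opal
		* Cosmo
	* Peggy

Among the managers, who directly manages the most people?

Direct-report counts: Ulf has 4; Ewan has 3; Anika has 1; Alba has 3; Rhea has 1; Bilal has 4; Yara has 1; Rafael has 2; Kenji has 2; Valeria has 5; Desmond has 3; Gunnar has 1; Carmen has 1; Benno has 2; Nell has 1; Sofia has 1; Zaid has 3; Sam has 1. The largest is 5, held by Valeria.

Valeria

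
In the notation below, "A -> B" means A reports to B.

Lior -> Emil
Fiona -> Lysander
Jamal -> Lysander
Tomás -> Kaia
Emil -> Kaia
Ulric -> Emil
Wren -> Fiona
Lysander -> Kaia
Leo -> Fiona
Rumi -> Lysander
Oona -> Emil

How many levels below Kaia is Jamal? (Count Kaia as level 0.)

Chain from Jamal up to Kaia: Jamal → Lysander → Kaia. That is 2 steps up, so Jamal is 2 levels below Kaia.

2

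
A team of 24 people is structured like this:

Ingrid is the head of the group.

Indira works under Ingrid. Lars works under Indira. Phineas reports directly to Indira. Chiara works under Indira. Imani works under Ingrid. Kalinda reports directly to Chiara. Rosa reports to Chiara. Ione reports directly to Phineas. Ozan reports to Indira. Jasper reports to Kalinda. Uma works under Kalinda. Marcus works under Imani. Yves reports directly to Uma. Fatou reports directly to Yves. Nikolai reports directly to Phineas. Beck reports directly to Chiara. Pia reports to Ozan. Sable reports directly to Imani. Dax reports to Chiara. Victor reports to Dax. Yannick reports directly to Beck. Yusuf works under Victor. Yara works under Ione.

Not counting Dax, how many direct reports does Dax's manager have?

Dax reports to Chiara. Chiara's other direct reports are Kalinda, Rosa, Beck — 3 peers.

3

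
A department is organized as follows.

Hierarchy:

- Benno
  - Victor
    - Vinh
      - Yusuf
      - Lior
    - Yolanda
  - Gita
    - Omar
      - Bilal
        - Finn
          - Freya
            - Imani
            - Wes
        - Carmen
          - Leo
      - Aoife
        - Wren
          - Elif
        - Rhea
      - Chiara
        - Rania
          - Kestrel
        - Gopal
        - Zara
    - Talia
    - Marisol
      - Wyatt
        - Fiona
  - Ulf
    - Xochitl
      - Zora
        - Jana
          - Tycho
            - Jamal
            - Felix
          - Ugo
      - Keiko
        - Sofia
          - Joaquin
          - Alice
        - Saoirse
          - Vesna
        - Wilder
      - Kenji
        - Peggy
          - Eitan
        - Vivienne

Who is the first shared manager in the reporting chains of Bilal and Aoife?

Bilal's chain of managers is Omar, Gita, Benno. Aoife's chain of managers is Omar, Gita, Benno. The first manager that appears in both chains is Omar.

Omar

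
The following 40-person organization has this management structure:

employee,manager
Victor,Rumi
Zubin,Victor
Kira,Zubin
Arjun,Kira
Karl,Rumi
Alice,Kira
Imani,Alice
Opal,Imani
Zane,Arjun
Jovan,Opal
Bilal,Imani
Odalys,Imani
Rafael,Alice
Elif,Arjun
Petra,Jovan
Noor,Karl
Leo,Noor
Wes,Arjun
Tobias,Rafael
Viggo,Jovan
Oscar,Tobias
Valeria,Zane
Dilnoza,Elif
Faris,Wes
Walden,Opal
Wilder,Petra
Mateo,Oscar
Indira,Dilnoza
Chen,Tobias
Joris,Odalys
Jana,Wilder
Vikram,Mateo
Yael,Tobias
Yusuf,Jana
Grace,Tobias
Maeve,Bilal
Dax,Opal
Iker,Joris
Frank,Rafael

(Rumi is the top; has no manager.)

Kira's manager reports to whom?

Victor

Kira reports to Zubin, and Zubin reports to Victor. So Kira's skip-level manager is Victor.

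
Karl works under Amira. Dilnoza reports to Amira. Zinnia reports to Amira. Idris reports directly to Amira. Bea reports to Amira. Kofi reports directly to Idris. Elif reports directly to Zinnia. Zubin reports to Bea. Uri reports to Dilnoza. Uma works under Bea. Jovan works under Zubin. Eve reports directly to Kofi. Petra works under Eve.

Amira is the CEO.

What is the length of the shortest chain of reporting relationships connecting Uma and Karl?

Uma is 2 levels below Amira, and Karl is 1 level below Amira (their lowest common manager). The shortest path runs up from Uma to Amira and back down to Karl: 2 + 1 = 3 links.

3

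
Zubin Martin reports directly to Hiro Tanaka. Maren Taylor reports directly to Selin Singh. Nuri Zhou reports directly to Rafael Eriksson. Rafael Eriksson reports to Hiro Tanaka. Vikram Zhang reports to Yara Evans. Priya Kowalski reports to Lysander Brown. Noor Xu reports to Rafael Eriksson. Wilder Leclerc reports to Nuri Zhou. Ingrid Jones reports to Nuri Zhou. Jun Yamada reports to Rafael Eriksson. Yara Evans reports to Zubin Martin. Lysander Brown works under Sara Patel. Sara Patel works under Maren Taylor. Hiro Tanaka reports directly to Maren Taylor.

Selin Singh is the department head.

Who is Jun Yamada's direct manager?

Jun Yamada reports directly to Rafael Eriksson.

Rafael Eriksson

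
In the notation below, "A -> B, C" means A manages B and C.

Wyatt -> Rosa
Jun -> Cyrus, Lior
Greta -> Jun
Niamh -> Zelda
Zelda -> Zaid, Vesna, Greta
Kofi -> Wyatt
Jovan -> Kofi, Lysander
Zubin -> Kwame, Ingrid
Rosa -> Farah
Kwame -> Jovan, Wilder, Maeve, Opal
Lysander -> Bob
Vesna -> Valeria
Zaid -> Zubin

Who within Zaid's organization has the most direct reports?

Direct-report counts within Zaid's organization: Zaid has 1; Zubin has 2; Kwame has 4; Jovan has 2; Lysander has 1; Kofi has 1; Wyatt has 1; Rosa has 1. The largest is 4, held by Kwame.

Kwame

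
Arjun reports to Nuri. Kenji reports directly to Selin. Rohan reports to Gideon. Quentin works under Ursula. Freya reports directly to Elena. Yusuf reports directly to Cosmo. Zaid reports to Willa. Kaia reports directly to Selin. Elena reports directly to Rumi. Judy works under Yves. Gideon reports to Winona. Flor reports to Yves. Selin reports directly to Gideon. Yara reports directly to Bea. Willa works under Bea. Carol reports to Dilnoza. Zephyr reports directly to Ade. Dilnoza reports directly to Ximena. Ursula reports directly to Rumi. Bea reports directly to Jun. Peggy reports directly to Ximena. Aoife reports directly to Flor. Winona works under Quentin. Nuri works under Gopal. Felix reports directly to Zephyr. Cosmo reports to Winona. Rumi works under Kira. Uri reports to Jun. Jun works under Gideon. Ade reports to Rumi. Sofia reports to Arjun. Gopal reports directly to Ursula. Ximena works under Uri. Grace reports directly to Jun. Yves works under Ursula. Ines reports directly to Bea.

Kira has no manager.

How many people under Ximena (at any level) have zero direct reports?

The people in Ximena's organization with no one reporting to them are Carol, Peggy. That is 2.

2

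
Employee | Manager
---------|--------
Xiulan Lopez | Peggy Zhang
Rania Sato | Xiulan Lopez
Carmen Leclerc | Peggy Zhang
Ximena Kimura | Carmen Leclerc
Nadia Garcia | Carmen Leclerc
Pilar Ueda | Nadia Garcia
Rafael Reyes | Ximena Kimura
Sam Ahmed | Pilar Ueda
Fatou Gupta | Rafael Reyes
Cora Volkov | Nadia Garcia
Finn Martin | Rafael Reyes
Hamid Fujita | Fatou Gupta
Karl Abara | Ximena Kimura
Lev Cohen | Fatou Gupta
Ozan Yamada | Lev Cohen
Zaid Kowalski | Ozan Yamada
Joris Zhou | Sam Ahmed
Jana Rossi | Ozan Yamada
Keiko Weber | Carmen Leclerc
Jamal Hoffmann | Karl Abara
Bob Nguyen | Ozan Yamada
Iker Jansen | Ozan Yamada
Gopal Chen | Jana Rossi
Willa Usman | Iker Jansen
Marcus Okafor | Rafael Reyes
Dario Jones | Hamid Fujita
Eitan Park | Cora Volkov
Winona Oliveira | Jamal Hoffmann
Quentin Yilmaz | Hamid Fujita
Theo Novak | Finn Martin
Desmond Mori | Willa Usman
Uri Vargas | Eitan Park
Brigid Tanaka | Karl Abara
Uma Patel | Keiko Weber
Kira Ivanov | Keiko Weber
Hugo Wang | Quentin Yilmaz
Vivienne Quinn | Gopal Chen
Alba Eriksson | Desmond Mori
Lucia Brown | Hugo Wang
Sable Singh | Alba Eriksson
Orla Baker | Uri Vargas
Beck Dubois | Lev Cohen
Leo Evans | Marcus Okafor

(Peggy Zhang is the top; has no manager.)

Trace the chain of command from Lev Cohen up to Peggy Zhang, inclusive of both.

Lev Cohen reports to Fatou Gupta. Fatou Gupta reports to Rafael Reyes. Rafael Reyes reports to Ximena Kimura. Ximena Kimura reports to Carmen Leclerc. Carmen Leclerc reports to Peggy Zhang. Peggy Zhang is at the top.

Lev Cohen -> Fatou Gupta -> Rafael Reyes -> Ximena Kimura -> Carmen Leclerc -> Peggy Zhang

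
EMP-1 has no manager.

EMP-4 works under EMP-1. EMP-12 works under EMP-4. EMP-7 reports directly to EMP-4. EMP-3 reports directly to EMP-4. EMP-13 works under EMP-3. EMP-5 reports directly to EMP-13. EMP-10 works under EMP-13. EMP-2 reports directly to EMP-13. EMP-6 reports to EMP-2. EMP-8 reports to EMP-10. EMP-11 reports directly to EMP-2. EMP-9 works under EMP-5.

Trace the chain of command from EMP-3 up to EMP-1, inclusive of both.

EMP-3 -> EMP-4 -> EMP-1

EMP-3 reports to EMP-4. EMP-4 reports to EMP-1. EMP-1 is at the top.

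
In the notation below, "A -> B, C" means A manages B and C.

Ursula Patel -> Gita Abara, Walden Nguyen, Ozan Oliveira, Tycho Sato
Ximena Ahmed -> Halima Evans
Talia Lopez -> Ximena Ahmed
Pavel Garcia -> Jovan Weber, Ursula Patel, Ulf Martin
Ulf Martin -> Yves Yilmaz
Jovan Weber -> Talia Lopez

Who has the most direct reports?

Ursula Patel

Direct-report counts: Pavel Garcia has 3; Ulf Martin has 1; Ursula Patel has 4; Jovan Weber has 1; Talia Lopez has 1; Ximena Ahmed has 1. The largest is 4, held by Ursula Patel.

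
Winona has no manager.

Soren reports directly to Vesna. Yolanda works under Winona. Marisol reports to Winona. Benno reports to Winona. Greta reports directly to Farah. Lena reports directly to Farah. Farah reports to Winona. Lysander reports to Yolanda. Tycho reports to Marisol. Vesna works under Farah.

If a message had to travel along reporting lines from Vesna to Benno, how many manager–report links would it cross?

Vesna is 2 levels below Winona, and Benno is 1 level below Winona (their lowest common manager). The shortest path runs up from Vesna to Winona and back down to Benno: 2 + 1 = 3 links.

3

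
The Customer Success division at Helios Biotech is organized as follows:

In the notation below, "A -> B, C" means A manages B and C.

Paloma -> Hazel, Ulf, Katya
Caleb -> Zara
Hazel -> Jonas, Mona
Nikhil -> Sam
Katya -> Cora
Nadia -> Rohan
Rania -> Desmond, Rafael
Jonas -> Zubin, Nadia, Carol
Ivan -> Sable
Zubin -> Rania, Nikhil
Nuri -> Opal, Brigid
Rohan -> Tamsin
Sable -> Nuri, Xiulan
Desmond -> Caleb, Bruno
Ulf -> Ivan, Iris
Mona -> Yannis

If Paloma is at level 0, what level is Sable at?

Chain from Sable up to Paloma: Sable → Ivan → Ulf → Paloma. That is 3 steps up, so Sable is 3 levels below Paloma.

3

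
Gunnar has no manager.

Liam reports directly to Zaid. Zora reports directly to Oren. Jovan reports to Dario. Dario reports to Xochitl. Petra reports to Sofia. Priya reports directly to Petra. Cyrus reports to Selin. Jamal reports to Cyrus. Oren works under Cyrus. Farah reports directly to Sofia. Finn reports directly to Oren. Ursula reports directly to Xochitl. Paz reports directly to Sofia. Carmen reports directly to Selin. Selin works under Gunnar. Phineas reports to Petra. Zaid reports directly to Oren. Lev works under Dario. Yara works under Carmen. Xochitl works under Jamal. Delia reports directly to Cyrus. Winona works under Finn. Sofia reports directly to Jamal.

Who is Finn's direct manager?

Oren

Finn reports directly to Oren.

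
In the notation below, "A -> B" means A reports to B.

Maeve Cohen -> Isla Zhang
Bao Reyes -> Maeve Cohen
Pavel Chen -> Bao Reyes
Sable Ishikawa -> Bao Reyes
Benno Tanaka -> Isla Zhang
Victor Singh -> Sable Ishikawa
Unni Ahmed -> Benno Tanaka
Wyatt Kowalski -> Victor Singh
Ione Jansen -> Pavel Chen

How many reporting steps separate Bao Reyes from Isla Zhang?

Chain from Bao Reyes up to Isla Zhang: Bao Reyes → Maeve Cohen → Isla Zhang. That is 2 steps up, so Bao Reyes is 2 levels below Isla Zhang.

2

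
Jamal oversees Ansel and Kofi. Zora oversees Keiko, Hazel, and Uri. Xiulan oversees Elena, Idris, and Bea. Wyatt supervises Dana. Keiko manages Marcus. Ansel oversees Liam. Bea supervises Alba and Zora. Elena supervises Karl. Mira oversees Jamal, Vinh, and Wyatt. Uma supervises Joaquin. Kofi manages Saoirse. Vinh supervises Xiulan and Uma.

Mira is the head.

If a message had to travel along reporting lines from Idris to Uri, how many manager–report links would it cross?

Idris is 1 level below Xiulan, and Uri is 3 levels below Xiulan (their lowest common manager). The shortest path runs up from Idris to Xiulan and back down to Uri: 1 + 3 = 4 links.

4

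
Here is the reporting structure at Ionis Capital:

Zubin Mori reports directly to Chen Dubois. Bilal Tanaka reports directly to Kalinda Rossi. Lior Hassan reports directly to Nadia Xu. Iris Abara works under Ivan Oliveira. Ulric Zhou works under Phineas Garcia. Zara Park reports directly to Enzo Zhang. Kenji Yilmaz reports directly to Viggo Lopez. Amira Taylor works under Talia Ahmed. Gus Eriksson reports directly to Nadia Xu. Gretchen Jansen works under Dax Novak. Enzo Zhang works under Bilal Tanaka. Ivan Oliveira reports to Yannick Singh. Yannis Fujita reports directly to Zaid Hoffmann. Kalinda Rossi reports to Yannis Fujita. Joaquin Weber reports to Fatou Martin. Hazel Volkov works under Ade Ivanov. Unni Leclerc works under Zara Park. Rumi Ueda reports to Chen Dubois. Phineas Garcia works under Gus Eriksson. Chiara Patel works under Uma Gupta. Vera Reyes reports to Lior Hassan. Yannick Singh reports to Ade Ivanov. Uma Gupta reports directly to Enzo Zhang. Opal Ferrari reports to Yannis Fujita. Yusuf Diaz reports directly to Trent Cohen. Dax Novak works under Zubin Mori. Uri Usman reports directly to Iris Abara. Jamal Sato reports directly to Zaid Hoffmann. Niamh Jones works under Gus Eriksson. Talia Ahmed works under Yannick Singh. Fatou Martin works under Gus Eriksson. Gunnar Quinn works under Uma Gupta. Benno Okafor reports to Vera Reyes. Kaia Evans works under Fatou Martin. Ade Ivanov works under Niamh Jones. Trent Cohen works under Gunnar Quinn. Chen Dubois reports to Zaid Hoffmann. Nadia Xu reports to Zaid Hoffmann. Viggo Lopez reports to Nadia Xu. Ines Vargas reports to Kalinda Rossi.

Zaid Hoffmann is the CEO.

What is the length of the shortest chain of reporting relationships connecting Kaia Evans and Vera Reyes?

Kaia Evans is 3 levels below Nadia Xu, and Vera Reyes is 2 levels below Nadia Xu (their lowest common manager). The shortest path runs up from Kaia Evans to Nadia Xu and back down to Vera Reyes: 3 + 2 = 5 links.

5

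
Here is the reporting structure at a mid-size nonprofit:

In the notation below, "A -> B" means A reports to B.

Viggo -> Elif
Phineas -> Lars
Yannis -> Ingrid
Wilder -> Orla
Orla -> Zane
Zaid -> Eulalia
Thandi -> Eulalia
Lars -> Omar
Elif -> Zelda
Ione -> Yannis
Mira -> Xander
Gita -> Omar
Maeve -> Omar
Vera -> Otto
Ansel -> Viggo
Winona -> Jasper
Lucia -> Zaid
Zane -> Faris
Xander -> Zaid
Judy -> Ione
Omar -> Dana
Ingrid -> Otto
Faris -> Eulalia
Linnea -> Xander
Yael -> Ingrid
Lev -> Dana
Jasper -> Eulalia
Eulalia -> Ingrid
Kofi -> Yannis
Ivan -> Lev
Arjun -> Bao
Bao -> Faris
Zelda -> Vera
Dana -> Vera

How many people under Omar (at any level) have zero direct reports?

The people in Omar's organization with no one reporting to them are Maeve, Phineas, Gita. That is 3.

3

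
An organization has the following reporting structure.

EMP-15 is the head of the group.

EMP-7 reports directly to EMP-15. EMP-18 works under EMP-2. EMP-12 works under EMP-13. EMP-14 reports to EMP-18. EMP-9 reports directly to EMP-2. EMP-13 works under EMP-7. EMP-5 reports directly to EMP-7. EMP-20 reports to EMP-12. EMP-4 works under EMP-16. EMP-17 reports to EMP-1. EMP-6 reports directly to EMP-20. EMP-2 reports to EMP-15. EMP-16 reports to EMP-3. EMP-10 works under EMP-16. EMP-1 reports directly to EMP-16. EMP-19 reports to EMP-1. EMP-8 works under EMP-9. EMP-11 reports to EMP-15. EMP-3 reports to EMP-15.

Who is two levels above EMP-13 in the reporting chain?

EMP-15

EMP-13 reports to EMP-7, and EMP-7 reports to EMP-15. So EMP-13's skip-level manager is EMP-15.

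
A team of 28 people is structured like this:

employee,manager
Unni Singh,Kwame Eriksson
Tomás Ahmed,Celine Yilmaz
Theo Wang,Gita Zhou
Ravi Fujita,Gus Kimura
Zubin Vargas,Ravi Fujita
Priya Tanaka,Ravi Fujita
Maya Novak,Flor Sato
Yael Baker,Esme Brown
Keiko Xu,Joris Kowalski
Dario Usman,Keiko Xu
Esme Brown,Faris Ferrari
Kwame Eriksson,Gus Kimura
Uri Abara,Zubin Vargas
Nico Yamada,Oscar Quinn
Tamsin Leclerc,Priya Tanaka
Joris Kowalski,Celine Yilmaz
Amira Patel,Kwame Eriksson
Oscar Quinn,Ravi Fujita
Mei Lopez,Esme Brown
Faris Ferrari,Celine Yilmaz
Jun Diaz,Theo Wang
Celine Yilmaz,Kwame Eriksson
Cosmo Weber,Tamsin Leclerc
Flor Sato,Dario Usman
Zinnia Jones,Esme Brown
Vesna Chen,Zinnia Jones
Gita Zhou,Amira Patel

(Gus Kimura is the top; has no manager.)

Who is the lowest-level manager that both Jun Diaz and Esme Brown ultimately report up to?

Jun Diaz's chain of managers is Theo Wang, Gita Zhou, Amira Patel, Kwame Eriksson, Gus Kimura. Esme Brown's chain of managers is Faris Ferrari, Celine Yilmaz, Kwame Eriksson, Gus Kimura. The first manager that appears in both chains is Kwame Eriksson.

Kwame Eriksson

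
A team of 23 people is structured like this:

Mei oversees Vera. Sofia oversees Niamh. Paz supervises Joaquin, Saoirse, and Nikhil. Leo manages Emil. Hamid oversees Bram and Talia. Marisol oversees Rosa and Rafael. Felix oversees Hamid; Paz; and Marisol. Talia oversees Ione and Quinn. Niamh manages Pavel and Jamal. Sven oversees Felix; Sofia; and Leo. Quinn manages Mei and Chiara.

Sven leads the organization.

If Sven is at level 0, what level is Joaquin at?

3

Chain from Joaquin up to Sven: Joaquin → Paz → Felix → Sven. That is 3 steps up, so Joaquin is 3 levels below Sven.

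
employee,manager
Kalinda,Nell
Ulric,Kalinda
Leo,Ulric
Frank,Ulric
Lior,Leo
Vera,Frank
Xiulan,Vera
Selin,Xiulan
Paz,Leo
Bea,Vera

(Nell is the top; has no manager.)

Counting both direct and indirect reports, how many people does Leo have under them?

Leo directly manages Lior, Paz. Lior has no reports. Paz has no reports. So Leo's organization is 2 direct reports plus everyone under them: 1 + 1 = 2.

2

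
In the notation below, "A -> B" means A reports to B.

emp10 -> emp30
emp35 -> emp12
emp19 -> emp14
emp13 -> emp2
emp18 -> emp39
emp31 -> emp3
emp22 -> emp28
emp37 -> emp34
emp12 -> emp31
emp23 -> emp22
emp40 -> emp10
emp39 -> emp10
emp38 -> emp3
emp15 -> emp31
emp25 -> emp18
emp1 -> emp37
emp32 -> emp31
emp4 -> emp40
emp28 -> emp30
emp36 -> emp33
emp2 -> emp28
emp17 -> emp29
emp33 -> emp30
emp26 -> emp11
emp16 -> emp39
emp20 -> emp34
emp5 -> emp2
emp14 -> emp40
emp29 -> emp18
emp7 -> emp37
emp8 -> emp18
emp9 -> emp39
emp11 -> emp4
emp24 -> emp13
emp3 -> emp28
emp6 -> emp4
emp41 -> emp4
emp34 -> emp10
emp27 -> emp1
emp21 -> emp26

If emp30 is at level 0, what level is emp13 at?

Chain from emp13 up to emp30: emp13 → emp2 → emp28 → emp30. That is 3 steps up, so emp13 is 3 levels below emp30.

3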